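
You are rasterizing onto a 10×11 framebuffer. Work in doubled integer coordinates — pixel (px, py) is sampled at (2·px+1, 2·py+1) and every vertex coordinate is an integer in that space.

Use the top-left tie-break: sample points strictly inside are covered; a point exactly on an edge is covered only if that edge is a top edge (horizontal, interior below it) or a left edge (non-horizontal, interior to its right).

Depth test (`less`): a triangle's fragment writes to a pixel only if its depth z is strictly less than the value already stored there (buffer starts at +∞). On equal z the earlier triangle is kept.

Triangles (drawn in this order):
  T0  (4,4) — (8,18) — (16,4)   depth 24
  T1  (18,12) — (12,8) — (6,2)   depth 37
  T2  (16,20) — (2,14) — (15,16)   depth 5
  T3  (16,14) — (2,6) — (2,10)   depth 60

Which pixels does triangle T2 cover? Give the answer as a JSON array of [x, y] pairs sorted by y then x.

T0:
  2·area = 168  (B↔C swapped to make it positive)
  edge (4, 4)→(16, 4): d=(12,0) top-left  bias=+0
  edge (16, 4)→(8, 18): d=(-8,14) right/bottom  bias=-1
  edge (8, 18)→(4, 4): d=(-4,-14) top-left  bias=+0
    (2,2)@(5, 5): e=[12,146,10] → X
    (3,2)@(7, 5): e=[12,118,38] → X
    (4,2)@(9, 5): e=[12,90,66] → X
    (5,2)@(11, 5): e=[12,62,94] → X
    (6,2)@(13, 5): e=[12,34,122] → X
    (7,2)@(15, 5): e=[12,6,150] → X
    (8,2)@(17, 5): e=[12,-22,178] → .
    (2,3)@(5, 7): e=[36,130,2] → X
    (7,3)@(15, 7): e=[36,-10,142] → .
    (2,4)@(5, 9): e=[60,114,-6] → .
    (3,4)@(7, 9): e=[60,86,22] → X
    (7,4)@(15, 9): e=[60,-26,134] → .
  covered (21 px):
    . . . . . . . . . .
    . . . . . . . . . .
    . . X X X X X X . .
    . . X X X X X . . .
    . . . X X X X . . .
    . . . X X X . . . .
    . . . X X . . . . .
    . . . . X . . . . .
    . . . . . . . . . .
    . . . . . . . . . .
    . . . . . . . . . .
T1:
  2·area = 12
  edge (18, 12)→(12, 8): d=(-6,-4) top-left  bias=+0
  edge (12, 8)→(6, 2): d=(-6,-6) top-left  bias=+0
  edge (6, 2)→(18, 12): d=(12,10) right/bottom  bias=-1
    (2,0)@(5, 1): e=[14,0,-2] → .  [on edge]
    (3,1)@(7, 3): e=[10,0,2] → X  [on edge]
    (4,1)@(9, 3): e=[18,12,-18] → .
    (3,2)@(7, 5): e=[-2,-12,26] → .
    (4,2)@(9, 5): e=[6,0,6] → X  [on edge]
    (5,2)@(11, 5): e=[14,12,-14] → .
    (4,3)@(9, 7): e=[-6,-12,30] → .
    (5,3)@(11, 7): e=[2,0,10] → X  [on edge]
    (6,3)@(13, 7): e=[10,12,-10] → .
    (5,4)@(11, 9): e=[-10,-12,34] → .
    (6,4)@(13, 9): e=[-2,0,14] → .  [on edge]
    (7,5)@(15, 11): e=[-6,0,18] → .  [on edge]
    (8,6)@(17, 13): e=[-10,0,22] → .  [on edge]
    (9,7)@(19, 15): e=[-14,0,26] → .  [on edge]
  covered (3 px):
    . . . . . . . . . .
    . . . X . . . . . .
    . . . . X . . . . .
    . . . . . X . . . .
    . . . . . . . . . .
    . . . . . . . . . .
    . . . . . . . . . .
    . . . . . . . . . .
    . . . . . . . . . .
    . . . . . . . . . .
    . . . . . . . . . .
T2:
  2·area = 50
  edge (16, 20)→(2, 14): d=(-14,-6) top-left  bias=+0
  edge (2, 14)→(15, 16): d=(13,2) right/bottom  bias=-1
  edge (15, 16)→(16, 20): d=(1,4) right/bottom  bias=-1
    (2,7)@(5, 15): e=[4,7,39] → X
    (3,7)@(7, 15): e=[16,3,31] → X
    (4,7)@(9, 15): e=[28,-1,23] → .
    (2,8)@(5, 17): e=[-24,33,41] → .
    (3,8)@(7, 17): e=[-12,29,33] → .
    (4,8)@(9, 17): e=[0,25,25] → X  [on edge]
    (5,8)@(11, 17): e=[12,21,17] → X
    (6,8)@(13, 17): e=[24,17,9] → X
    (7,8)@(15, 17): e=[36,13,1] → X
    (8,8)@(17, 17): e=[48,9,-7] → .
    (4,9)@(9, 19): e=[-28,51,27] → .
    (5,9)@(11, 19): e=[-16,47,19] → .
  covered (7 px):
    . . . . . . . . . .
    . . . . . . . . . .
    . . . . . . . . . .
    . . . . . . . . . .
    . . . . . . . . . .
    . . . . . . . . . .
    . . . . . . . . . .
    . . X X . . . . . .
    . . . . X X X X . .
    . . . . . . . X . .
    . . . . . . . . . .
T3:
  2·area = 56  (B↔C swapped to make it positive)
  edge (16, 14)→(2, 10): d=(-14,-4) top-left  bias=+0
  edge (2, 10)→(2, 6): d=(0,-4) top-left  bias=+0
  edge (2, 6)→(16, 14): d=(14,8) right/bottom  bias=-1
    (1,3)@(3, 7): e=[46,4,6] → X
    (2,3)@(5, 7): e=[54,12,-10] → .
    (1,4)@(3, 9): e=[18,4,34] → X
    (2,4)@(5, 9): e=[26,12,18] → X
    (3,4)@(7, 9): e=[34,20,2] → X
    (4,4)@(9, 9): e=[42,28,-14] → .
    (1,5)@(3, 11): e=[-10,4,62] → .
    (2,5)@(5, 11): e=[-2,12,46] → .
    (3,5)@(7, 11): e=[6,20,30] → X
    (4,5)@(9, 11): e=[14,28,14] → X
    (5,5)@(11, 11): e=[22,36,-2] → .
    (3,6)@(7, 13): e=[-22,20,58] → .
  covered (7 px):
    . . . . . . . . . .
    . . . . . . . . . .
    . . . . . . . . . .
    . X . . . . . . . .
    . X X X . . . . . .
    . . . X X . . . . .
    . . . . . . X . . .
    . . . . . . . . . .
    . . . . . . . . . .
    . . . . . . . . . .
    . . . . . . . . . .

Answer: [[2,7],[3,7],[4,8],[5,8],[6,8],[7,8],[7,9]]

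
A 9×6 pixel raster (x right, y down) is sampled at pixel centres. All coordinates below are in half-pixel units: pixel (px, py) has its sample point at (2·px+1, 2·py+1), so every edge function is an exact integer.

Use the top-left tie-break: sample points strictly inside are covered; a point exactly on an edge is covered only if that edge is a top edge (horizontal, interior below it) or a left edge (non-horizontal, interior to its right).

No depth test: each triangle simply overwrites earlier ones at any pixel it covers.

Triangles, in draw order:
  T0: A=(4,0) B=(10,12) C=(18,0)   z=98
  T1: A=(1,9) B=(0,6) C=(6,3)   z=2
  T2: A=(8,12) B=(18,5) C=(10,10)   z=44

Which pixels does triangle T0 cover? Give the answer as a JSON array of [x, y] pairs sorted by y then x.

T0:
  2·area = 168  (B↔C swapped to make it positive)
  edge (4, 0)→(18, 0): d=(14,0) top-left  bias=+0
  edge (18, 0)→(10, 12): d=(-8,12) right/bottom  bias=-1
  edge (10, 12)→(4, 0): d=(-6,-12) top-left  bias=+0
    (2,0)@(5, 1): e=[14,148,6] → X
    (3,0)@(7, 1): e=[14,124,30] → X
    (4,0)@(9, 1): e=[14,100,54] → X
    (5,0)@(11, 1): e=[14,76,78] → X
    (6,0)@(13, 1): e=[14,52,102] → X
    (7,0)@(15, 1): e=[14,28,126] → X
    (8,0)@(17, 1): e=[14,4,150] → X
    (2,1)@(5, 3): e=[42,132,-6] → .
    (3,1)@(7, 3): e=[42,108,18] → X
    (8,1)@(17, 3): e=[42,-12,138] → .
    (3,2)@(7, 5): e=[70,92,6] → X
    (7,2)@(15, 5): e=[70,-4,102] → .
  covered (21 px):
    . . X X X X X X X
    . . . X X X X X .
    . . . X X X X . .
    . . . . X X X . .
    . . . . X X . . .
    . . . . . . . . .
T1:
  2·area = 21
  edge (1, 9)→(0, 6): d=(-1,-3) top-left  bias=+0
  edge (0, 6)→(6, 3): d=(6,-3) top-left  bias=+0
  edge (6, 3)→(1, 9): d=(-5,6) right/bottom  bias=-1
    (1,2)@(3, 5): e=[10,3,8] → X
    (2,2)@(5, 5): e=[16,9,-4] → .
    (0,3)@(1, 7): e=[2,9,10] → X
    (1,3)@(3, 7): e=[8,15,-2] → .
    (0,4)@(1, 9): e=[0,21,0] → .  [on edge]
  covered (2 px):
    . . . . . . . . .
    . . . . . . . . .
    . X . . . . . . .
    X . . . . . . . .
    . . . . . . . . .
    . . . . . . . . .
T2:
  2·area = 6  (B↔C swapped to make it positive)
  edge (8, 12)→(10, 10): d=(2,-2) top-left  bias=+0
  edge (10, 10)→(18, 5): d=(8,-5) top-left  bias=+0
  edge (18, 5)→(8, 12): d=(-10,7) right/bottom  bias=-1
    (8,1)@(17, 3): e=[0,-21,27] → .  [on edge]
    (7,2)@(15, 5): e=[0,-15,21] → .  [on edge]
    (6,3)@(13, 7): e=[0,-9,15] → .  [on edge]
    (7,3)@(15, 7): e=[4,1,1] → X
    (8,3)@(17, 7): e=[8,11,-13] → .
    (5,4)@(11, 9): e=[0,-3,9] → .  [on edge]
    (7,4)@(15, 9): e=[8,17,-19] → .
    (4,5)@(9, 11): e=[0,3,3] → X  [on edge]
    (5,5)@(11, 11): e=[4,13,-11] → .
  covered (2 px):
    . . . . . . . . .
    . . . . . . . . .
    . . . . . . . . .
    . . . . . . . X .
    . . . . . . . . .
    . . . . X . . . .

Answer: [[2,0],[3,0],[4,0],[5,0],[6,0],[7,0],[8,0],[3,1],[4,1],[5,1],[6,1],[7,1],[3,2],[4,2],[5,2],[6,2],[4,3],[5,3],[6,3],[4,4],[5,4]]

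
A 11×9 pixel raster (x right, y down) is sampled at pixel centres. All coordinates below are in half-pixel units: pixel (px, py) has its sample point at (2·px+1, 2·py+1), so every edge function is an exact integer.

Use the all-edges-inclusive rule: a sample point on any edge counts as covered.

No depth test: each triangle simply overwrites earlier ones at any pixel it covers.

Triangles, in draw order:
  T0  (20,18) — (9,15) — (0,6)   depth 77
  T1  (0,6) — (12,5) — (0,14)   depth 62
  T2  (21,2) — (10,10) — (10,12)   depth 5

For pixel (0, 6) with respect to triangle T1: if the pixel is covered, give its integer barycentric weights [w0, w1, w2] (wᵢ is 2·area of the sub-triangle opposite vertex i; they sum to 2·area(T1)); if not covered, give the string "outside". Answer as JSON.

T0:
  2·area = 72
  edge (20, 18)→(9, 15): d=(-11,-3) inclusive
  edge (9, 15)→(0, 6): d=(-9,-9) inclusive
  edge (0, 6)→(20, 18): d=(20,12) inclusive
    (0,3)@(1, 7): e=[64,0,8] → X  [on edge]
    (1,3)@(3, 7): e=[70,18,-16] → .
    (0,4)@(1, 9): e=[42,-18,48] → .
    (1,4)@(3, 9): e=[48,0,24] → X  [on edge]
    (2,4)@(5, 9): e=[54,18,0] → X  [on edge]
    (3,4)@(7, 9): e=[60,36,-24] → .
    (1,5)@(3, 11): e=[26,-18,64] → .
    (2,5)@(5, 11): e=[32,0,40] → X  [on edge]
    (3,5)@(7, 11): e=[38,18,16] → X
    (4,5)@(9, 11): e=[44,36,-8] → .
    (2,6)@(5, 13): e=[10,-18,80] → .
    (3,6)@(7, 13): e=[16,0,56] → X  [on edge]
    (4,7)@(9, 15): e=[0,0,72] → X  [on edge]
    (7,7)@(15, 15): e=[18,54,0] → X  [on edge]
    (5,8)@(11, 17): e=[-16,0,88] → .  [on edge]
  covered (13 px):
    . . . . . . . . . . .
    . . . . . . . . . . .
    . . . . . . . . . . .
    X . . . . . . . . . .
    . X X . . . . . . . .
    . . X X . . . . . . .
    . . . X X X . . . . .
    . . . . X X X X . . .
    . . . . . . . . X . .
T1:
  2·area = 96
  edge (0, 6)→(12, 5): d=(12,-1) inclusive
  edge (12, 5)→(0, 14): d=(-12,9) inclusive
  edge (0, 14)→(0, 6): d=(0,-8) inclusive
    (0,3)@(1, 7): e=[13,75,8] → X
    (1,3)@(3, 7): e=[15,57,24] → X
    (2,3)@(5, 7): e=[17,39,40] → X
    (3,3)@(7, 7): e=[19,21,56] → X
    (4,3)@(9, 7): e=[21,3,72] → X
    (5,3)@(11, 7): e=[23,-15,88] → .
    (0,4)@(1, 9): e=[37,51,8] → X
    (3,4)@(7, 9): e=[43,-3,56] → .
    (4,4)@(9, 9): e=[45,-21,72] → .
    (0,5)@(1, 11): e=[61,27,8] → X
    (2,5)@(5, 11): e=[65,-9,40] → .
    (0,6)@(1, 13): e=[85,3,8] → X
  covered (11 px):
    . . . . . . . . . . .
    . . . . . . . . . . .
    . . . . . . . . . . .
    X X X X X . . . . . .
    X X X . . . . . . . .
    X X . . . . . . . . .
    X . . . . . . . . . .
    . . . . . . . . . . .
    . . . . . . . . . . .
T2:
  2·area = 22  (B↔C swapped to make it positive)
  edge (21, 2)→(10, 12): d=(-11,10) inclusive
  edge (10, 12)→(10, 10): d=(0,-2) inclusive
  edge (10, 10)→(21, 2): d=(11,-8) inclusive
    (8,2)@(17, 5): e=[7,14,1] → X
    (9,2)@(19, 5): e=[-13,18,17] → .
    (7,3)@(15, 7): e=[5,10,7] → X
    (8,3)@(17, 7): e=[-15,14,23] → .
    (6,4)@(13, 9): e=[3,6,13] → X
    (7,4)@(15, 9): e=[-17,10,29] → .
    (5,5)@(11, 11): e=[1,2,19] → X
    (6,5)@(13, 11): e=[-19,6,35] → .
    (5,6)@(11, 13): e=[-21,2,41] → .
  covered (4 px):
    . . . . . . . . . . .
    . . . . . . . . . . .
    . . . . . . . . X . .
    . . . . . . . X . . .
    . . . . . . X . . . .
    . . . . . X . . . . .
    . . . . . . . . . . .
    . . . . . . . . . . .
    . . . . . . . . . . .

Final: [3,8,85]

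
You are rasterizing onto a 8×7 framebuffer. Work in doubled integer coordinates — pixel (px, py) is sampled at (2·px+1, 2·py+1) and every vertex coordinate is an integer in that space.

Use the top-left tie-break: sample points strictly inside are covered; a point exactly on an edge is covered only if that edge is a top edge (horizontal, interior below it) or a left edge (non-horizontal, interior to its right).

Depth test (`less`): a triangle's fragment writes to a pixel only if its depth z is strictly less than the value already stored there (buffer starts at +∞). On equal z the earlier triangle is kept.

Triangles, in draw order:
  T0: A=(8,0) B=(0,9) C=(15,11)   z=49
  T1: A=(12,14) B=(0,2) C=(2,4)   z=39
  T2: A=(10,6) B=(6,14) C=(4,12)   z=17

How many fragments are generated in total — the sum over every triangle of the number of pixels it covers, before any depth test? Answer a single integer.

T0:
  2·area = 151  (B↔C swapped to make it positive)
  edge (8, 0)→(15, 11): d=(7,11) right/bottom  bias=-1
  edge (15, 11)→(0, 9): d=(-15,-2) top-left  bias=+0
  edge (0, 9)→(8, 0): d=(8,-9) top-left  bias=+0
    (3,1)@(7, 3): e=[32,104,15] → X
    (4,1)@(9, 3): e=[10,108,33] → X
    (5,1)@(11, 3): e=[-12,112,51] → .
    (2,2)@(5, 5): e=[68,70,13] → X
    (5,2)@(11, 5): e=[2,82,67] → X
    (6,2)@(13, 5): e=[-20,86,85] → .
    (1,3)@(3, 7): e=[104,36,11] → X
    (6,3)@(13, 7): e=[-6,56,101] → .
    (0,4)@(1, 9): e=[140,2,9] → X
    (6,4)@(13, 9): e=[8,26,117] → X
    (7,4)@(15, 9): e=[-14,30,135] → .
    (0,5)@(1, 11): e=[154,-28,25] → .
    (7,5)@(15, 11): e=[0,0,151] → .  [on edge]
  covered (18 px):
    . . . . . . . .
    . . . X X . . .
    . . X X X X . .
    . X X X X X . .
    X X X X X X X .
    . . . . . . . .
    . . . . . . . .
T1:
  degenerate (2·area = 0) — covers nothing
T2:
  2·area = 24
  edge (10, 6)→(6, 14): d=(-4,8) right/bottom  bias=-1
  edge (6, 14)→(4, 12): d=(-2,-2) top-left  bias=+0
  edge (4, 12)→(10, 6): d=(6,-6) top-left  bias=+0
    (7,0)@(15, 1): e=[-20,44,0] → .  [on edge]
    (6,1)@(13, 3): e=[-12,36,0] → .  [on edge]
    (5,2)@(11, 5): e=[-4,28,0] → .  [on edge]
    (4,3)@(9, 7): e=[4,20,0] → X  [on edge]
    (5,3)@(11, 7): e=[-12,24,12] → .
    (0,4)@(1, 9): e=[60,0,-36] → .  [on edge]
    (3,4)@(7, 9): e=[12,12,0] → X  [on edge]
    (4,4)@(9, 9): e=[-4,16,12] → .
    (1,5)@(3, 11): e=[36,0,-12] → .  [on edge]
    (2,5)@(5, 11): e=[20,4,0] → X  [on edge]
    (4,5)@(9, 11): e=[-12,12,24] → .
    (1,6)@(3, 13): e=[28,-4,0] → .  [on edge]
    (2,6)@(5, 13): e=[12,0,12] → X  [on edge]
  covered (5 px):
    . . . . . . . .
    . . . . . . . .
    . . . . . . . .
    . . . . X . . .
    . . . X . . . .
    . . X X . . . .
    . . X . . . . .

Result: 23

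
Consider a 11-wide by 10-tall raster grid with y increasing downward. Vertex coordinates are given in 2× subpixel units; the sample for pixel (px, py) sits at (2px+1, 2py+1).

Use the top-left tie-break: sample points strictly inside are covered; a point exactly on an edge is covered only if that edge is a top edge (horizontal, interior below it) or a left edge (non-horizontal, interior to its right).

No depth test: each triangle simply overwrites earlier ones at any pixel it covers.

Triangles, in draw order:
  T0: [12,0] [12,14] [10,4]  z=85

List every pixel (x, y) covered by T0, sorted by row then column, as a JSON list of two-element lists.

T0:
  2·area = 28
  edge (12, 0)→(12, 14): d=(0,14) right/bottom  bias=-1
  edge (12, 14)→(10, 4): d=(-2,-10) top-left  bias=+0
  edge (10, 4)→(12, 0): d=(2,-4) top-left  bias=+0
    (5,1)@(11, 3): e=[14,12,2] → █
    (6,1)@(13, 3): e=[-14,32,10] → ·
    (5,2)@(11, 5): e=[14,8,6] → █
    (6,2)@(13, 5): e=[-14,28,14] → ·
    (5,3)@(11, 7): e=[14,4,10] → █
    (6,3)@(13, 7): e=[-14,24,18] → ·
    (5,4)@(11, 9): e=[14,0,14] → █  [on edge]
    (6,4)@(13, 9): e=[-14,20,22] → ·
    (5,5)@(11, 11): e=[14,-4,18] → ·
    (6,9)@(13, 19): e=[-14,0,42] → ·  [on edge]
  covered (4 px):
    · · · · · · · · · · ·
    · · · · · █ · · · · ·
    · · · · · █ · · · · ·
    · · · · · █ · · · · ·
    · · · · · █ · · · · ·
    · · · · · · · · · · ·
    · · · · · · · · · · ·
    · · · · · · · · · · ·
    · · · · · · · · · · ·
    · · · · · · · · · · ·

Final: [[5,1],[5,2],[5,3],[5,4]]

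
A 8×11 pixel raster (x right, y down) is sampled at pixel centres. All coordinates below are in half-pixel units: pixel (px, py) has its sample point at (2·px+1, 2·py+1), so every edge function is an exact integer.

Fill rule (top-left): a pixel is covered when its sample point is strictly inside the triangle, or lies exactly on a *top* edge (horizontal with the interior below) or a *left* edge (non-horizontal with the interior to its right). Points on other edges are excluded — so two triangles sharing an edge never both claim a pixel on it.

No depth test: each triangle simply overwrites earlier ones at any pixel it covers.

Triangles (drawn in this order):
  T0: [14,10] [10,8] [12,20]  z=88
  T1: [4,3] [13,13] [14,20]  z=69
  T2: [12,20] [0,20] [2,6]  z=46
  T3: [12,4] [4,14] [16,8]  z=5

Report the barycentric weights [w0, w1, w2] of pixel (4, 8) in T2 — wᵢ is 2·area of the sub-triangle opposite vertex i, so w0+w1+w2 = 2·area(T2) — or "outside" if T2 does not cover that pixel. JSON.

T0:
  2·area = 44  (B↔C swapped to make it positive)
  edge (14, 10)→(12, 20): d=(-2,10) right/bottom  bias=-1
  edge (12, 20)→(10, 8): d=(-2,-12) top-left  bias=+0
  edge (10, 8)→(14, 10): d=(4,2) right/bottom  bias=-1
    (7,2)@(15, 5): e=[0,66,-22] → ·  [on edge]
    (5,4)@(11, 9): e=[32,10,2] → #
    (6,4)@(13, 9): e=[12,34,-2] → ·
    (5,5)@(11, 11): e=[28,6,10] → #
    (6,5)@(13, 11): e=[8,30,6] → #
    (7,5)@(15, 11): e=[-12,54,2] → ·
    (5,6)@(11, 13): e=[24,2,18] → #
    (7,6)@(15, 13): e=[-16,50,10] → ·
    (5,7)@(11, 15): e=[20,-2,26] → ·
    (6,7)@(13, 15): e=[0,22,22] → ·  [on edge]
  covered (5 px):
    · · · · · · · ·
    · · · · · · · ·
    · · · · · · · ·
    · · · · · · · ·
    · · · · · # · ·
    · · · · · # # ·
    · · · · · # # ·
    · · · · · · · ·
    · · · · · · · ·
    · · · · · · · ·
    · · · · · · · ·
T1:
  2·area = 53
  edge (4, 3)→(13, 13): d=(9,10) right/bottom  bias=-1
  edge (13, 13)→(14, 20): d=(1,7) right/bottom  bias=-1
  edge (14, 20)→(4, 3): d=(-10,-17) top-left  bias=+0
    (3,3)@(7, 7): e=[6,36,11] → #
    (4,3)@(9, 7): e=[-14,22,45] → ·
    (3,4)@(7, 9): e=[24,38,-9] → ·
    (4,4)@(9, 9): e=[4,24,25] → #
    (5,4)@(11, 9): e=[-16,10,59] → ·
    (4,5)@(9, 11): e=[22,26,5] → #
    (5,5)@(11, 11): e=[2,12,39] → #
    (6,5)@(13, 11): e=[-18,-2,73] → ·
    (4,6)@(9, 13): e=[40,28,-15] → ·
    (5,6)@(11, 13): e=[20,14,19] → #
    (6,6)@(13, 13): e=[0,0,53] → ·  [on edge]
    (5,7)@(11, 15): e=[38,16,-1] → ·
  covered (7 px):
    · · · · · · · ·
    · · · · · · · ·
    · · · · · · · ·
    · · · # · · · ·
    · · · · # · · ·
    · · · · # # · ·
    · · · · · # · ·
    · · · · · · # ·
    · · · · · · # ·
    · · · · · · · ·
    · · · · · · · ·
T2:
  2·area = 168
  edge (12, 20)→(0, 20): d=(-12,0) right/bottom  bias=-1
  edge (0, 20)→(2, 6): d=(2,-14) top-left  bias=+0
  edge (2, 6)→(12, 20): d=(10,14) right/bottom  bias=-1
    (1,4)@(3, 9): e=[132,20,16] → #
    (2,4)@(5, 9): e=[132,48,-12] → ·
    (1,5)@(3, 11): e=[108,24,36] → #
    (2,5)@(5, 11): e=[108,52,8] → #
    (3,5)@(7, 11): e=[108,80,-20] → ·
    (0,6)@(1, 13): e=[84,0,84] → #  [on edge]
    (3,6)@(7, 13): e=[84,84,0] → ·  [on edge]
    (0,7)@(1, 15): e=[60,4,104] → #
    (3,7)@(7, 15): e=[60,88,20] → #
    (4,7)@(9, 15): e=[60,116,-8] → ·
    (0,8)@(1, 17): e=[36,8,124] → #
    (4,8)@(9, 17): e=[36,120,12] → #
  covered (21 px):
    · · · · · · · ·
    · · · · · · · ·
    · · · · · · · ·
    · · · · · · · ·
    · # · · · · · ·
    · # # · · · · ·
    # # # · · · · ·
    # # # # · · · ·
    # # # # # · · ·
    # # # # # # · ·
    · · · · · · · ·
T3:
  2·area = 72  (B↔C swapped to make it positive)
  edge (12, 4)→(16, 8): d=(4,4) right/bottom  bias=-1
  edge (16, 8)→(4, 14): d=(-12,6) right/bottom  bias=-1
  edge (4, 14)→(12, 4): d=(8,-10) top-left  bias=+0
    (4,0)@(9, 1): e=[0,126,-54] → ·  [on edge]
    (5,1)@(11, 3): e=[0,90,-18] → ·  [on edge]
    (6,2)@(13, 5): e=[0,54,18] → ·  [on edge]
    (5,3)@(11, 7): e=[16,42,14] → #
    (6,3)@(13, 7): e=[8,30,34] → #
    (7,3)@(15, 7): e=[0,18,54] → ·  [on edge]
    (4,4)@(9, 9): e=[32,30,10] → #
    (7,4)@(15, 9): e=[8,-6,70] → ·
    (3,5)@(7, 11): e=[48,18,6] → #
    (5,5)@(11, 11): e=[32,-6,46] → ·
    (6,5)@(13, 11): e=[24,-18,66] → ·
    (2,6)@(5, 13): e=[64,6,2] → #
  covered (8 px):
    · · · · · · · ·
    · · · · · · · ·
    · · · · · · · ·
    · · · · · # # ·
    · · · · # # # ·
    · · · # # · · ·
    · · # · · · · ·
    · · · · · · · ·
    · · · · · · · ·
    · · · · · · · ·
    · · · · · · · ·

Result: [120,12,36]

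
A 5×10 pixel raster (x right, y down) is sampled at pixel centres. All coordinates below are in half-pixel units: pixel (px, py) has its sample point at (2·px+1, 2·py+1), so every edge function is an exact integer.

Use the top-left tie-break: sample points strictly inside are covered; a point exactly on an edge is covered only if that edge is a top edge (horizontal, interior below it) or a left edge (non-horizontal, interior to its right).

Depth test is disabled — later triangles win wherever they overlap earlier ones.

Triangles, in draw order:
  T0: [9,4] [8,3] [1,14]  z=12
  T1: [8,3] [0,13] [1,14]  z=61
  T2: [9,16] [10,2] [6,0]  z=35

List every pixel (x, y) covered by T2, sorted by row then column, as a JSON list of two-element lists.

T0:
  2·area = 18  (B↔C swapped to make it positive)
  edge (9, 4)→(1, 14): d=(-8,10) right/bottom  bias=-1
  edge (1, 14)→(8, 3): d=(7,-11) top-left  bias=+0
  edge (8, 3)→(9, 4): d=(1,1) right/bottom  bias=-1
    (3,2)@(7, 5): e=[12,3,3] → █
    (4,2)@(9, 5): e=[-8,25,1] → ·
    (3,3)@(7, 7): e=[-4,17,5] → ·
    (2,4)@(5, 9): e=[0,9,9] → ·  [on edge]
    (1,5)@(3, 11): e=[4,1,13] → █
    (2,5)@(5, 11): e=[-16,23,11] → ·
    (1,6)@(3, 13): e=[-12,15,15] → ·
  covered (2 px):
    · · · · ·
    · · · · ·
    · · · █ ·
    · · · · ·
    · · · · ·
    · █ · · ·
    · · · · ·
    · · · · ·
    · · · · ·
    · · · · ·
T1:
  2·area = 18  (B↔C swapped to make it positive)
  edge (8, 3)→(1, 14): d=(-7,11) right/bottom  bias=-1
  edge (1, 14)→(0, 13): d=(-1,-1) top-left  bias=+0
  edge (0, 13)→(8, 3): d=(8,-10) top-left  bias=+0
    (2,3)@(5, 7): e=[5,11,2] → █
    (3,3)@(7, 7): e=[-17,13,22] → ·
    (2,4)@(5, 9): e=[-9,9,18] → ·
    (0,6)@(1, 13): e=[7,1,10] → █
    (1,6)@(3, 13): e=[-15,3,30] → ·
    (0,7)@(1, 15): e=[-7,-1,26] → ·
  covered (2 px):
    · · · · ·
    · · · · ·
    · · · · ·
    · · █ · ·
    · · · · ·
    · · · · ·
    █ · · · ·
    · · · · ·
    · · · · ·
    · · · · ·
T2:
  2·area = 58  (B↔C swapped to make it positive)
  edge (9, 16)→(6, 0): d=(-3,-16) top-left  bias=+0
  edge (6, 0)→(10, 2): d=(4,2) right/bottom  bias=-1
  edge (10, 2)→(9, 16): d=(-1,14) right/bottom  bias=-1
    (3,0)@(7, 1): e=[13,2,43] → █
    (4,0)@(9, 1): e=[45,-2,15] → ·
    (3,1)@(7, 3): e=[7,10,41] → █
    (4,1)@(9, 3): e=[39,6,13] → █
    (3,2)@(7, 5): e=[1,18,39] → █
    (3,3)@(7, 7): e=[-5,26,37] → ·
    (4,3)@(9, 7): e=[27,22,9] → █
    (4,4)@(9, 9): e=[21,30,7] → █
    (4,5)@(9, 11): e=[15,38,5] → █
    (4,6)@(9, 13): e=[9,46,3] → █
    (4,7)@(9, 15): e=[3,54,1] → █
    (4,8)@(9, 17): e=[-3,62,-1] → ·
  covered (10 px):
    · · · █ ·
    · · · █ █
    · · · █ █
    · · · · █
    · · · · █
    · · · · █
    · · · · █
    · · · · █
    · · · · ·
    · · · · ·

Result: [[3,0],[3,1],[4,1],[3,2],[4,2],[4,3],[4,4],[4,5],[4,6],[4,7]]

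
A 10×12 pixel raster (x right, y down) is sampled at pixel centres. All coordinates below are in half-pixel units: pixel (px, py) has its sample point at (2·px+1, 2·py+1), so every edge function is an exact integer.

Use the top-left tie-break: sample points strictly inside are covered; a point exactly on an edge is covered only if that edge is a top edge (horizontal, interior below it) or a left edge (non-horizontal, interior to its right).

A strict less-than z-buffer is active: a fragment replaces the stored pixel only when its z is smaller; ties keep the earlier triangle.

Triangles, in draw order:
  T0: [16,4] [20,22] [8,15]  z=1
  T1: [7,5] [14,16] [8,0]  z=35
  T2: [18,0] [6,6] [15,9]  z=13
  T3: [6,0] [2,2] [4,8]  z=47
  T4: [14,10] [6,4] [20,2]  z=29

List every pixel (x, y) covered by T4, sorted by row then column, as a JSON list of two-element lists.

T0:
  2·area = 188
  edge (16, 4)→(20, 22): d=(4,18) right/bottom  bias=-1
  edge (20, 22)→(8, 15): d=(-12,-7) top-left  bias=+0
  edge (8, 15)→(16, 4): d=(8,-11) top-left  bias=+0
    (7,3)@(15, 7): e=[30,145,13] → X
    (8,3)@(17, 7): e=[-6,159,35] → .
    (6,4)@(13, 9): e=[74,107,7] → X
    (8,4)@(17, 9): e=[2,135,51] → X
    (9,4)@(19, 9): e=[-34,149,73] → .
    (5,5)@(11, 11): e=[118,69,1] → X
    (9,5)@(19, 11): e=[-26,125,89] → .
    (5,6)@(11, 13): e=[126,45,17] → X
    (9,6)@(19, 13): e=[-18,101,105] → .
    (4,7)@(9, 15): e=[170,7,11] → X
    (9,7)@(19, 15): e=[-10,77,121] → .
    (4,8)@(9, 17): e=[178,-17,27] → .
  covered (24 px):
    . . . . . . . . . .
    . . . . . . . . . .
    . . . . . . . . . .
    . . . . . . . X . .
    . . . . . . X X X .
    . . . . . X X X X .
    . . . . . X X X X .
    . . . . X X X X X .
    . . . . . . X X X .
    . . . . . . . X X X
    . . . . . . . . . X
    . . . . . . . . . .
T1:
  2·area = 46  (B↔C swapped to make it positive)
  edge (7, 5)→(8, 0): d=(1,-5) top-left  bias=+0
  edge (8, 0)→(14, 16): d=(6,16) right/bottom  bias=-1
  edge (14, 16)→(7, 5): d=(-7,-11) top-left  bias=+0
    (4,1)@(9, 3): e=[8,2,36] → X
    (5,1)@(11, 3): e=[18,-30,58] → .
    (3,2)@(7, 5): e=[0,46,0] → X  [on edge]
    (5,2)@(11, 5): e=[20,-18,44] → .
    (3,3)@(7, 7): e=[2,58,-14] → .
    (4,3)@(9, 7): e=[12,26,8] → X
    (5,3)@(11, 7): e=[22,-6,30] → .
    (4,4)@(9, 9): e=[14,38,-6] → .
    (5,4)@(11, 9): e=[24,6,16] → X
    (6,4)@(13, 9): e=[34,-26,38] → .
    (5,5)@(11, 11): e=[26,18,2] → X
    (6,5)@(13, 11): e=[36,-14,24] → .
    (2,7)@(5, 15): e=[0,138,-92] → .  [on edge]
  covered (6 px):
    . . . . . . . . . .
    . . . . X . . . . .
    . . . X X . . . . .
    . . . . X . . . . .
    . . . . . X . . . .
    . . . . . X . . . .
    . . . . . . . . . .
    . . . . . . . . . .
    . . . . . . . . . .
    . . . . . . . . . .
    . . . . . . . . . .
    . . . . . . . . . .
T2:
  2·area = 90  (B↔C swapped to make it positive)
  edge (18, 0)→(15, 9): d=(-3,9) right/bottom  bias=-1
  edge (15, 9)→(6, 6): d=(-9,-3) top-left  bias=+0
  edge (6, 6)→(18, 0): d=(12,-6) top-left  bias=+0
    (8,0)@(17, 1): e=[6,78,6] → X
    (9,0)@(19, 1): e=[-12,84,18] → .
    (6,1)@(13, 3): e=[36,48,6] → X
    (7,1)@(15, 3): e=[18,54,18] → X
    (8,1)@(17, 3): e=[0,60,30] → .  [on edge]
    (1,2)@(3, 5): e=[120,0,-30] → .  [on edge]
    (4,2)@(9, 5): e=[66,18,6] → X
    (5,2)@(11, 5): e=[48,24,18] → X
    (8,2)@(17, 5): e=[-6,42,54] → .
    (4,3)@(9, 7): e=[60,0,30] → X  [on edge]
    (8,3)@(17, 7): e=[-12,24,78] → .
    (4,4)@(9, 9): e=[54,-18,54] → .
    (7,4)@(15, 9): e=[0,0,90] → .  [on edge]
    (6,7)@(13, 15): e=[0,-60,150] → .  [on edge]
    (5,10)@(11, 21): e=[0,-120,210] → .  [on edge]
  covered (11 px):
    . . . . . . . . X .
    . . . . . . X X . .
    . . . . X X X X . .
    . . . . X X X X . .
    . . . . . . . . . .
    . . . . . . . . . .
    . . . . . . . . . .
    . . . . . . . . . .
    . . . . . . . . . .
    . . . . . . . . . .
    . . . . . . . . . .
    . . . . . . . . . .
T3:
  2·area = 28  (B↔C swapped to make it positive)
  edge (6, 0)→(4, 8): d=(-2,8) right/bottom  bias=-1
  edge (4, 8)→(2, 2): d=(-2,-6) top-left  bias=+0
  edge (2, 2)→(6, 0): d=(4,-2) top-left  bias=+0
    (2,0)@(5, 1): e=[6,20,2] → X
    (3,0)@(7, 1): e=[-10,32,6] → .
    (1,1)@(3, 3): e=[18,4,6] → X
    (3,1)@(7, 3): e=[-14,28,14] → .
    (1,2)@(3, 5): e=[14,0,14] → X  [on edge]
    (2,2)@(5, 5): e=[-2,12,18] → .
    (1,3)@(3, 7): e=[10,-4,22] → .
    (2,5)@(5, 11): e=[-14,0,42] → .  [on edge]
    (3,8)@(7, 17): e=[-42,0,70] → .  [on edge]
    (4,11)@(9, 23): e=[-70,0,98] → .  [on edge]
  covered (4 px):
    . . X . . . . . . .
    . X X . . . . . . .
    . X . . . . . . . .
    . . . . . . . . . .
    . . . . . . . . . .
    . . . . . . . . . .
    . . . . . . . . . .
    . . . . . . . . . .
    . . . . . . . . . .
    . . . . . . . . . .
    . . . . . . . . . .
    . . . . . . . . . .
T4:
  2·area = 100
  edge (14, 10)→(6, 4): d=(-8,-6) top-left  bias=+0
  edge (6, 4)→(20, 2): d=(14,-2) top-left  bias=+0
  edge (20, 2)→(14, 10): d=(-6,8) right/bottom  bias=-1
    (6,1)@(13, 3): e=[50,0,50] → X  [on edge]
    (7,1)@(15, 3): e=[62,4,34] → X
    (8,1)@(17, 3): e=[74,8,18] → X
    (9,1)@(19, 3): e=[86,12,2] → X
    (4,2)@(9, 5): e=[10,20,70] → X
    (5,2)@(11, 5): e=[22,24,54] → X
    (9,2)@(19, 5): e=[70,40,-10] → .
    (4,3)@(9, 7): e=[-6,48,58] → .
    (5,3)@(11, 7): e=[6,52,42] → X
    (8,3)@(17, 7): e=[42,64,-6] → .
    (5,4)@(11, 9): e=[-10,80,30] → .
    (6,4)@(13, 9): e=[2,84,14] → X
  covered (13 px):
    . . . . . . . . . .
    . . . . . . X X X X
    . . . . X X X X X .
    . . . . . X X X . .
    . . . . . . X . . .
    . . . . . . . . . .
    . . . . . . . . . .
    . . . . . . . . . .
    . . . . . . . . . .
    . . . . . . . . . .
    . . . . . . . . . .
    . . . . . . . . . .

Result: [[6,1],[7,1],[8,1],[9,1],[4,2],[5,2],[6,2],[7,2],[8,2],[5,3],[6,3],[7,3],[6,4]]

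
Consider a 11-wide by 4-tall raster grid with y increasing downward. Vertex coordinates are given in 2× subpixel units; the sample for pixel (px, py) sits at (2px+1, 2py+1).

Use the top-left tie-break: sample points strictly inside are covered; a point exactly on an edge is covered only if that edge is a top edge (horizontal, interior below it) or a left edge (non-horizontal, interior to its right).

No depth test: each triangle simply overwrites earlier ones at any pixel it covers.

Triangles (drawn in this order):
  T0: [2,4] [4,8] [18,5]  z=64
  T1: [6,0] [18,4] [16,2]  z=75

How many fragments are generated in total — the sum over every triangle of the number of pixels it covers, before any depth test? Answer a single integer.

T0:
  2·area = 62  (B↔C swapped to make it positive)
  edge (2, 4)→(18, 5): d=(16,1) right/bottom  bias=-1
  edge (18, 5)→(4, 8): d=(-14,3) right/bottom  bias=-1
  edge (4, 8)→(2, 4): d=(-2,-4) top-left  bias=+0
    (1,2)@(3, 5): e=[15,45,2] → #
    (2,2)@(5, 5): e=[13,39,10] → #
    (3,2)@(7, 5): e=[11,33,18] → #
    (4,2)@(9, 5): e=[9,27,26] → #
    (5,2)@(11, 5): e=[7,21,34] → #
    (6,2)@(13, 5): e=[5,15,42] → #
    (7,2)@(15, 5): e=[3,9,50] → #
    (8,2)@(17, 5): e=[1,3,58] → #
    (9,2)@(19, 5): e=[-1,-3,66] → ·
    (1,3)@(3, 7): e=[47,17,-2] → ·
    (2,3)@(5, 7): e=[45,11,6] → #
    (4,3)@(9, 7): e=[41,-1,22] → ·
  covered (10 px):
    · · · · · · · · · · ·
    · · · · · · · · · · ·
    · # # # # # # # # · ·
    · · # # · · · · · · ·
T1:
  2·area = 16  (B↔C swapped to make it positive)
  edge (6, 0)→(16, 2): d=(10,2) right/bottom  bias=-1
  edge (16, 2)→(18, 4): d=(2,2) right/bottom  bias=-1
  edge (18, 4)→(6, 0): d=(-12,-4) top-left  bias=+0
    (4,0)@(9, 1): e=[4,12,0] → #  [on edge]
    (5,0)@(11, 1): e=[0,8,8] → ·  [on edge]
    (7,0)@(15, 1): e=[-8,0,24] → ·  [on edge]
    (4,1)@(9, 3): e=[24,16,-24] → ·
    (7,1)@(15, 3): e=[12,4,0] → #  [on edge]
    (8,1)@(17, 3): e=[8,0,8] → ·  [on edge]
    (10,1)@(21, 3): e=[0,-8,24] → ·  [on edge]
    (7,2)@(15, 5): e=[32,8,-24] → ·
    (9,2)@(19, 5): e=[24,0,-8] → ·  [on edge]
    (10,2)@(21, 5): e=[20,-4,0] → ·  [on edge]
    (10,3)@(21, 7): e=[40,0,-24] → ·  [on edge]
  covered (2 px):
    · · · · # · · · · · ·
    · · · · · · · # · · ·
    · · · · · · · · · · ·
    · · · · · · · · · · ·

Final: 12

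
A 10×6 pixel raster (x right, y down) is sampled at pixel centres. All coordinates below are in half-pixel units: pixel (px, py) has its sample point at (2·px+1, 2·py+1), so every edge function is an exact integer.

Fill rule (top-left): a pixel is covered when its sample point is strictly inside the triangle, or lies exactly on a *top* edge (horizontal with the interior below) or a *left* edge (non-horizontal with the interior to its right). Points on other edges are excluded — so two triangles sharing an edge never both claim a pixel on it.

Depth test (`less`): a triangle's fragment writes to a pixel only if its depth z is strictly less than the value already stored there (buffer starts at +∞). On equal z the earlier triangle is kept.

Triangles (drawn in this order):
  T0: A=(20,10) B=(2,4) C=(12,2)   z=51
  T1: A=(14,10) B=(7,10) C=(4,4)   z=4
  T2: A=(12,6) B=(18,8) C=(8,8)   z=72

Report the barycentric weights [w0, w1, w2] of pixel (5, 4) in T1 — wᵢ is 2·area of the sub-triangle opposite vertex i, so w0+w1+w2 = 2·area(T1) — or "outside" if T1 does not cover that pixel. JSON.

T0:
  2·area = 96
  edge (20, 10)→(2, 4): d=(-18,-6) top-left  bias=+0
  edge (2, 4)→(12, 2): d=(10,-2) top-left  bias=+0
  edge (12, 2)→(20, 10): d=(8,8) right/bottom  bias=-1
    (5,0)@(11, 1): e=[108,-12,0] → ·  [on edge]
    (8,0)@(17, 1): e=[144,0,-48] → ·  [on edge]
    (3,1)@(7, 3): e=[48,0,48] → █  [on edge]
    (4,1)@(9, 3): e=[60,4,32] → █
    (5,1)@(11, 3): e=[72,8,16] → █
    (6,1)@(13, 3): e=[84,12,0] → ·  [on edge]
    (2,2)@(5, 5): e=[0,16,80] → █  [on edge]
    (6,2)@(13, 5): e=[48,32,16] → █
    (7,2)@(15, 5): e=[60,36,0] → ·  [on edge]
    (2,3)@(5, 7): e=[-36,36,96] → ·
    (3,3)@(7, 7): e=[-24,40,80] → ·
    (4,3)@(9, 7): e=[-12,44,64] → ·
    (5,3)@(11, 7): e=[0,48,48] → █  [on edge]
    (8,3)@(17, 7): e=[36,60,0] → ·  [on edge]
    (8,4)@(17, 9): e=[0,80,16] → █  [on edge]
    (9,4)@(19, 9): e=[12,84,0] → ·  [on edge]
  covered (12 px):
    · · · · · · · · · ·
    · · · █ █ █ · · · ·
    · · █ █ █ █ █ · · ·
    · · · · · █ █ █ · ·
    · · · · · · · · █ ·
    · · · · · · · · · ·
T1:
  2·area = 42
  edge (14, 10)→(7, 10): d=(-7,0) right/bottom  bias=-1
  edge (7, 10)→(4, 4): d=(-3,-6) top-left  bias=+0
  edge (4, 4)→(14, 10): d=(10,6) right/bottom  bias=-1
    (2,2)@(5, 5): e=[35,3,4] → █
    (3,2)@(7, 5): e=[35,15,-8] → ·
    (2,3)@(5, 7): e=[21,-3,24] → ·
    (3,3)@(7, 7): e=[21,9,12] → █
    (4,3)@(9, 7): e=[21,21,0] → ·  [on edge]
    (3,4)@(7, 9): e=[7,3,32] → █
    (4,4)@(9, 9): e=[7,15,20] → █
    (5,4)@(11, 9): e=[7,27,8] → █
    (6,4)@(13, 9): e=[7,39,-4] → ·
    (3,5)@(7, 11): e=[-7,-3,52] → ·
    (4,5)@(9, 11): e=[-7,9,40] → ·
    (5,5)@(11, 11): e=[-7,21,28] → ·
  covered (5 px):
    · · · · · · · · · ·
    · · · · · · · · · ·
    · · █ · · · · · · ·
    · · · █ · · · · · ·
    · · · █ █ █ · · · ·
    · · · · · · · · · ·
T2:
  2·area = 20
  edge (12, 6)→(18, 8): d=(6,2) right/bottom  bias=-1
  edge (18, 8)→(8, 8): d=(-10,0) right/bottom  bias=-1
  edge (8, 8)→(12, 6): d=(4,-2) top-left  bias=+0
    (1,1)@(3, 3): e=[0,50,-30] → ·  [on edge]
    (4,2)@(9, 5): e=[0,30,-10] → ·  [on edge]
    (5,3)@(11, 7): e=[8,10,2] → █
    (6,3)@(13, 7): e=[4,10,6] → █
    (7,3)@(15, 7): e=[0,10,10] → ·  [on edge]
    (5,4)@(11, 9): e=[20,-10,10] → ·
    (6,4)@(13, 9): e=[16,-10,14] → ·
  covered (2 px):
    · · · · · · · · · ·
    · · · · · · · · · ·
    · · · · · · · · · ·
    · · · · · █ █ · · ·
    · · · · · · · · · ·
    · · · · · · · · · ·

Answer: [27,8,7]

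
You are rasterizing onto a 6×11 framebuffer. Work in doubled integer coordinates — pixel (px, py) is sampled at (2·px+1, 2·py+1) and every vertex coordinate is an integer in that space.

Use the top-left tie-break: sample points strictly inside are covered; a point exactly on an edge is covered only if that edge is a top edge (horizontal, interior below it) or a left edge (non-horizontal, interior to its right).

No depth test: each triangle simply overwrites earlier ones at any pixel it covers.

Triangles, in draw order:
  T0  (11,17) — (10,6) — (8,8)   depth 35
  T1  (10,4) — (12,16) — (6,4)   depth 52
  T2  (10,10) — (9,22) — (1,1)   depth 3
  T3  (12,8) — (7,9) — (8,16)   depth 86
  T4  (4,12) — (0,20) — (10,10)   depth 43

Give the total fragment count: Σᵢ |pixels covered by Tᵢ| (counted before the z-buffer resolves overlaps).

T0:
  2·area = 24  (B↔C swapped to make it positive)
  edge (11, 17)→(8, 8): d=(-3,-9) top-left  bias=+0
  edge (8, 8)→(10, 6): d=(2,-2) top-left  bias=+0
  edge (10, 6)→(11, 17): d=(1,11) right/bottom  bias=-1
    (3,2)@(7, 5): e=[0,-8,32] → ·  [on edge]
    (5,2)@(11, 5): e=[36,0,-12] → ·  [on edge]
    (4,3)@(9, 7): e=[12,0,12] → █  [on edge]
    (5,3)@(11, 7): e=[30,4,-10] → ·
    (3,4)@(7, 9): e=[-12,0,36] → ·  [on edge]
    (4,4)@(9, 9): e=[6,4,14] → █
    (5,4)@(11, 9): e=[24,8,-8] → ·
    (2,5)@(5, 11): e=[-36,0,60] → ·  [on edge]
    (4,5)@(9, 11): e=[0,8,16] → █  [on edge]
    (5,5)@(11, 11): e=[18,12,-6] → ·
    (1,6)@(3, 13): e=[-60,0,84] → ·  [on edge]
    (4,6)@(9, 13): e=[-6,12,18] → ·
    (0,7)@(1, 15): e=[-84,0,108] → ·  [on edge]
    (5,8)@(11, 17): e=[0,24,0] → ·  [on edge]
  covered (3 px):
    · · · · · ·
    · · · · · ·
    · · · · · ·
    · · · · █ ·
    · · · · █ ·
    · · · · █ ·
    · · · · · ·
    · · · · · ·
    · · · · · ·
    · · · · · ·
    · · · · · ·
T1:
  2·area = 48
  edge (10, 4)→(12, 16): d=(2,12) right/bottom  bias=-1
  edge (12, 16)→(6, 4): d=(-6,-12) top-left  bias=+0
  edge (6, 4)→(10, 4): d=(4,0) top-left  bias=+0
    (3,2)@(7, 5): e=[38,6,4] → █
    (4,2)@(9, 5): e=[14,30,4] → █
    (5,2)@(11, 5): e=[-10,54,4] → ·
    (3,3)@(7, 7): e=[42,-6,12] → ·
    (4,3)@(9, 7): e=[18,18,12] → █
    (5,3)@(11, 7): e=[-6,42,12] → ·
    (4,4)@(9, 9): e=[22,6,20] → █
    (5,4)@(11, 9): e=[-2,30,20] → ·
    (4,5)@(9, 11): e=[26,-6,28] → ·
    (5,5)@(11, 11): e=[2,18,28] → █
    (5,6)@(11, 13): e=[6,6,36] → █
    (5,7)@(11, 15): e=[10,-6,44] → ·
  covered (6 px):
    · · · · · ·
    · · · · · ·
    · · · █ █ ·
    · · · · █ ·
    · · · · █ ·
    · · · · · █
    · · · · · █
    · · · · · ·
    · · · · · ·
    · · · · · ·
    · · · · · ·
T2:
  2·area = 117
  edge (10, 10)→(9, 22): d=(-1,12) right/bottom  bias=-1
  edge (9, 22)→(1, 1): d=(-8,-21) top-left  bias=+0
  edge (1, 1)→(10, 10): d=(9,9) right/bottom  bias=-1
    (0,0)@(1, 1): e=[117,0,0] → ·  [on edge]
    (1,1)@(3, 3): e=[91,26,0] → ·  [on edge]
    (1,2)@(3, 5): e=[89,10,18] → █
    (2,2)@(5, 5): e=[65,52,0] → ·  [on edge]
    (1,3)@(3, 7): e=[87,-6,36] → ·
    (2,3)@(5, 7): e=[63,36,18] → █
    (3,3)@(7, 7): e=[39,78,0] → ·  [on edge]
    (2,4)@(5, 9): e=[61,20,36] → █
    (3,4)@(7, 9): e=[37,62,18] → █
    (4,4)@(9, 9): e=[13,104,0] → ·  [on edge]
    (2,5)@(5, 11): e=[59,4,54] → █
    (4,5)@(9, 11): e=[11,88,18] → █
    (5,5)@(11, 11): e=[-13,130,0] → ·  [on edge]
  covered (14 px):
    · · · · · ·
    · · · · · ·
    · █ · · · ·
    · · █ · · ·
    · · █ █ · ·
    · · █ █ █ ·
    · · · █ █ ·
    · · · █ █ ·
    · · · · █ ·
    · · · · █ ·
    · · · · █ ·
T3:
  2·area = 36  (B↔C swapped to make it positive)
  edge (12, 8)→(8, 16): d=(-4,8) right/bottom  bias=-1
  edge (8, 16)→(7, 9): d=(-1,-7) top-left  bias=+0
  edge (7, 9)→(12, 8): d=(5,-1) top-left  bias=+0
    (3,4)@(7, 9): e=[36,0,0] → █  [on edge]
    (4,4)@(9, 9): e=[20,14,2] → █
    (5,4)@(11, 9): e=[4,28,4] → █
    (3,5)@(7, 11): e=[28,-2,10] → ·
    (4,5)@(9, 11): e=[12,12,12] → █
    (5,5)@(11, 11): e=[-4,26,14] → ·
    (4,6)@(9, 13): e=[4,10,22] → █
    (5,6)@(11, 13): e=[-12,24,24] → ·
    (4,7)@(9, 15): e=[-4,8,32] → ·
  covered (5 px):
    · · · · · ·
    · · · · · ·
    · · · · · ·
    · · · · · ·
    · · · █ █ █
    · · · · █ ·
    · · · · █ ·
    · · · · · ·
    · · · · · ·
    · · · · · ·
    · · · · · ·
T4:
  2·area = 40  (B↔C swapped to make it positive)
  edge (4, 12)→(10, 10): d=(6,-2) top-left  bias=+0
  edge (10, 10)→(0, 20): d=(-10,10) right/bottom  bias=-1
  edge (0, 20)→(4, 12): d=(4,-8) top-left  bias=+0
    (5,4)@(11, 9): e=[-4,0,44] → ·  [on edge]
    (3,5)@(7, 11): e=[0,20,20] → █  [on edge]
    (4,5)@(9, 11): e=[4,0,36] → ·  [on edge]
    (0,6)@(1, 13): e=[0,60,-20] → ·  [on edge]
    (2,6)@(5, 13): e=[8,20,12] → █
    (3,6)@(7, 13): e=[12,0,28] → ·  [on edge]
    (1,7)@(3, 15): e=[16,20,4] → █
    (2,7)@(5, 15): e=[20,0,20] → ·  [on edge]
    (1,8)@(3, 17): e=[28,0,12] → ·  [on edge]
    (0,9)@(1, 19): e=[36,0,4] → ·  [on edge]
  covered (3 px):
    · · · · · ·
    · · · · · ·
    · · · · · ·
    · · · · · ·
    · · · · · ·
    · · · █ · ·
    · · █ · · ·
    · █ · · · ·
    · · · · · ·
    · · · · · ·
    · · · · · ·

Answer: 31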